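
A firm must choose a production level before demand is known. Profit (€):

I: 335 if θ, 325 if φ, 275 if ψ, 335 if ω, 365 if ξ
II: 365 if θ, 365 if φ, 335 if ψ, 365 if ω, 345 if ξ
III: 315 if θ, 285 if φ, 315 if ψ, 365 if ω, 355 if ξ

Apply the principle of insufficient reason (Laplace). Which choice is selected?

II

Row averages: I=327, II=355, III=327
Highest average = 355 → II.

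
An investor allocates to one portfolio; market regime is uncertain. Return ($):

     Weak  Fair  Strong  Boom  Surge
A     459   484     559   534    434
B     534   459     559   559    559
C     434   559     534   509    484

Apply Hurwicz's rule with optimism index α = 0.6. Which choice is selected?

B

A: 0.6·559 + 0.4·434 = 509
B: 0.6·559 + 0.4·459 = 519
C: 0.6·559 + 0.4·434 = 509
Highest Hurwicz score = 519 → B.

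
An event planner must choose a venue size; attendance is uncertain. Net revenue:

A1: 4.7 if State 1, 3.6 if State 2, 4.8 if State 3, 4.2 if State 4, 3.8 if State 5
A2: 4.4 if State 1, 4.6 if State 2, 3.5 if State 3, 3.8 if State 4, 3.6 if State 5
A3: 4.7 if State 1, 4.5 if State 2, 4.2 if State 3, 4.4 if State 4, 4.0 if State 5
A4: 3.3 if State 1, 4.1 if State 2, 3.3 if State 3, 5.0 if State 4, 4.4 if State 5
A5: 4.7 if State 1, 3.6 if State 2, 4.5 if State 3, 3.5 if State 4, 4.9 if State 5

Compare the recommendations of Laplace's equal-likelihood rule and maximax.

laplace → A3; maximax → A4 (disagree)

Row averages: A1=4.22, A2=3.98, A3=4.36, A4=4.02, A5=4.24
Highest average = 4.36 → A3.
Row maxima: A1=4.8, A2=4.6, A3=4.7, A4=5.0, A5=4.9
Best best-case = 5.0 → A4.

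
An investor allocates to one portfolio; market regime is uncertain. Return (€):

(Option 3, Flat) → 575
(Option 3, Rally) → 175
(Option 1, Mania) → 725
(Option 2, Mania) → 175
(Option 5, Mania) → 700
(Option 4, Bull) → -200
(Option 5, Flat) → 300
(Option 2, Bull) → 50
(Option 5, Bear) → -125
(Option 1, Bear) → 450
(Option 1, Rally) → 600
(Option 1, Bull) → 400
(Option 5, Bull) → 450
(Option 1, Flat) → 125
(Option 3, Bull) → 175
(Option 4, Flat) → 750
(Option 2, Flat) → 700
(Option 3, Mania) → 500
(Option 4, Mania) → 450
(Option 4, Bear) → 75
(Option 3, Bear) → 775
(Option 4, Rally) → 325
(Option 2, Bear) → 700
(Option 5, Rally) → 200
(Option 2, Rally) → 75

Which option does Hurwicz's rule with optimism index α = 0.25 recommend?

Option 1: 0.25·725 + 0.75·125 = 275
Option 2: 0.25·700 + 0.75·50 = 212.5
Option 3: 0.25·775 + 0.75·175 = 325
Option 4: 0.25·750 + 0.75·(-200) = 37.5
Option 5: 0.25·700 + 0.75·(-125) = 81.25
Highest Hurwicz score = 325 → Option 3.

Option 3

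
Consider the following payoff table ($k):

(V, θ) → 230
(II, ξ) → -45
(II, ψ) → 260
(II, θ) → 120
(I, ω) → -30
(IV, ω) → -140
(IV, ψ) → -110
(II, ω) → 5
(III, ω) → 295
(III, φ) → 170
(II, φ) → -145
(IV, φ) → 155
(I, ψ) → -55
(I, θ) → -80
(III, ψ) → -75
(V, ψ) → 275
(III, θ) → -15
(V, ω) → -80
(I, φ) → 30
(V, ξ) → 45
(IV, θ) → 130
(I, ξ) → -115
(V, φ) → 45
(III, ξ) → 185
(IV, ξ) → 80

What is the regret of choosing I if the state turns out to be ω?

Best payoff under ω is 295.
Regret = 295 − (-30) = 325.

325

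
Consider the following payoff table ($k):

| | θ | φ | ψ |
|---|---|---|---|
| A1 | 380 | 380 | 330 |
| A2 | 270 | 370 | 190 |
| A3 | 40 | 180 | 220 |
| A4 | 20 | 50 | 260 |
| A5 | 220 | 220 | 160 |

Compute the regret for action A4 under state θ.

Best payoff under θ is 380.
Regret = 380 − 20 = 360.

360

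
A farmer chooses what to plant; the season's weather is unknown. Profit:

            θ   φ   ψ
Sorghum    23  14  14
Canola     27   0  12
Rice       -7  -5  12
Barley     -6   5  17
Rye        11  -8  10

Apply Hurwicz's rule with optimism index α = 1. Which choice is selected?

Canola

Sorghum: 1·23 + 0·14 = 23
Canola: 1·27 + 0·0 = 27
Rice: 1·12 + 0·(-7) = 12
Barley: 1·17 + 0·(-6) = 17
Rye: 1·11 + 0·(-8) = 11
Highest Hurwicz score = 27 → Canola.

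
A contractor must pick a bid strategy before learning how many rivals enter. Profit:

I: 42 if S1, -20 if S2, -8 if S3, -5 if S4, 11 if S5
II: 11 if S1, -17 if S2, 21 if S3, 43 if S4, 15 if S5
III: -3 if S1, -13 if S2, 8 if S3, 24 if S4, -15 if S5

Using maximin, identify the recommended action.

Row minima: I=-20, II=-17, III=-15
Best worst-case = -15 → III.

III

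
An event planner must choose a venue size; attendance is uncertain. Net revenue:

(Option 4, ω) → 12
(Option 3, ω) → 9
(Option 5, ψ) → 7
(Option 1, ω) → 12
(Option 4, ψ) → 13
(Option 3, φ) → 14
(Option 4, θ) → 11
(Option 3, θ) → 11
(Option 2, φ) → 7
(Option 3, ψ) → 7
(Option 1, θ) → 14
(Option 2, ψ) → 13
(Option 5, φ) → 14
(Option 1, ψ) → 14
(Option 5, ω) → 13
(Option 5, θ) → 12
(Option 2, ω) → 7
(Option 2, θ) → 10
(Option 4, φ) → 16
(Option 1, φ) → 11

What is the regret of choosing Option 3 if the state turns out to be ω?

Best payoff under ω is 13.
Regret = 13 − 9 = 4.

4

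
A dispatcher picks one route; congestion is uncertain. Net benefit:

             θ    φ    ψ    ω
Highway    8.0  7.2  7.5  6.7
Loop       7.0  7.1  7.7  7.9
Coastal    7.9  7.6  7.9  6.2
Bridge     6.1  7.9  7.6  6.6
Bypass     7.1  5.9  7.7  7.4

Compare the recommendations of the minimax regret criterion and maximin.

minimax regret → Loop; maximin → Loop (agree)

Column bests: θ=8.0, φ=7.9, ψ=7.9, ω=7.9.
Highway regrets: 0.0, 0.7, 0.4, 1.2 → max 1.2
Loop regrets: 1.0, 0.8, 0.2, 0.0 → max 1.0
Coastal regrets: 0.1, 0.3, 0.0, 1.7 → max 1.7
Bridge regrets: 1.9, 0.0, 0.3, 1.3 → max 1.9
Bypass regrets: 0.9, 2.0, 0.2, 0.5 → max 2.0
Smallest max regret = 1.0 → Loop.
Row minima: Highway=6.7, Loop=7.0, Coastal=6.2, Bridge=6.1, Bypass=5.9
Best worst-case = 7.0 → Loop.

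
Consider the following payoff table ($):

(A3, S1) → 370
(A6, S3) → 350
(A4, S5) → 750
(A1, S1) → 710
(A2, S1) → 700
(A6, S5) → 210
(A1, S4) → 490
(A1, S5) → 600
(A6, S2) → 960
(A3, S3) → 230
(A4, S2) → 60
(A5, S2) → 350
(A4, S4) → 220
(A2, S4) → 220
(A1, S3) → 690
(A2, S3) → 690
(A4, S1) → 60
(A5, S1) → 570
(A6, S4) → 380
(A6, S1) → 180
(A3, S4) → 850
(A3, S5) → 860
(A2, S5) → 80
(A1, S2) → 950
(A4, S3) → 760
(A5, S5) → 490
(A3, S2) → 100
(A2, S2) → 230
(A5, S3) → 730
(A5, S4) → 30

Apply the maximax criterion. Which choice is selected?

A6

Row maxima: A1=950, A2=700, A3=860, A4=760, A5=730, A6=960
Best best-case = 960 → A6.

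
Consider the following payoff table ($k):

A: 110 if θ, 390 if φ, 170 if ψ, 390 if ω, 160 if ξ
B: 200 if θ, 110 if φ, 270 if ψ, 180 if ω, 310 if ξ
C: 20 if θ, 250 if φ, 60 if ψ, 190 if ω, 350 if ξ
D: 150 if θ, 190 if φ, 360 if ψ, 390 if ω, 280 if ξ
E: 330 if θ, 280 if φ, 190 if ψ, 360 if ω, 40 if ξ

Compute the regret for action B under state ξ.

Best payoff under ξ is 350.
Regret = 350 − 310 = 40.

40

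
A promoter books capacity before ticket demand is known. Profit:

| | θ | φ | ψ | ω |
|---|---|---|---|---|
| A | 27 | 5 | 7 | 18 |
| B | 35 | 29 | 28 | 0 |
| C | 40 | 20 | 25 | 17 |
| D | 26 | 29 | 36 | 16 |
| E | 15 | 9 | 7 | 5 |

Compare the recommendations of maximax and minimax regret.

Row maxima: A=27, B=35, C=40, D=36, E=15
Best best-case = 40 → C.
Column bests: θ=40, φ=29, ψ=36, ω=18.
A regrets: 13, 24, 29, 0 → max 29
B regrets: 5, 0, 8, 18 → max 18
C regrets: 0, 9, 11, 1 → max 11
D regrets: 14, 0, 0, 2 → max 14
E regrets: 25, 20, 29, 13 → max 29
Smallest max regret = 11 → C.

maximax → C; minimax regret → C (agree)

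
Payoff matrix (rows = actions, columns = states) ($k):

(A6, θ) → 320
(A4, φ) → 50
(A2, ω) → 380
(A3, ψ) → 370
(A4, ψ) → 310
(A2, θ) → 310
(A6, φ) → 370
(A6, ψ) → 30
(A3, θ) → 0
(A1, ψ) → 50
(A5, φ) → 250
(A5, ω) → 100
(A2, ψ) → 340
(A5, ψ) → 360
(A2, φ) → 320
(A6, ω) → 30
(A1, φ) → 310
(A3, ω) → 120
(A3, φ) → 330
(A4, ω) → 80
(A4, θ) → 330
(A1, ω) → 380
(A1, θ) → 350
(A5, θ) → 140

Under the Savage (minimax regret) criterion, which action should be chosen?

A2

Column bests: θ=350, φ=370, ψ=370, ω=380.
A1 regrets: 0, 60, 320, 0 → max 320
A2 regrets: 40, 50, 30, 0 → max 50
A3 regrets: 350, 40, 0, 260 → max 350
A4 regrets: 20, 320, 60, 300 → max 320
A5 regrets: 210, 120, 10, 280 → max 280
A6 regrets: 30, 0, 340, 350 → max 350
Smallest max regret = 50 → A2.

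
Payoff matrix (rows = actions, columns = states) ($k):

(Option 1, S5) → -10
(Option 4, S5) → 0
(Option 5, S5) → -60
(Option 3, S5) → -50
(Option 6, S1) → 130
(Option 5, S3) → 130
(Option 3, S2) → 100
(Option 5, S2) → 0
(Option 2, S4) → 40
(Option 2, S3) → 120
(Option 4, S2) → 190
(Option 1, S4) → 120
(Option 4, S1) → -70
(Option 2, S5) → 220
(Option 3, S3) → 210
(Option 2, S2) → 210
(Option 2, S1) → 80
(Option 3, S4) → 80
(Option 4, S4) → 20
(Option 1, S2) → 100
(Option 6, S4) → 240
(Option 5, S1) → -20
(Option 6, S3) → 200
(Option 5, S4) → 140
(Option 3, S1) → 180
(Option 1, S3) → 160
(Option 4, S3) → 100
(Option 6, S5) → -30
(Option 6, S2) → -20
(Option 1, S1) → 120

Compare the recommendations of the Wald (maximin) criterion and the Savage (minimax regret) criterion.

Row minima: Option 1=-10, Option 2=40, Option 3=-50, Option 4=-70, Option 5=-60, Option 6=-30
Best worst-case = 40 → Option 2.
Column bests: S1=180, S2=210, S3=210, S4=240, S5=220.
Option 1 regrets: 60, 110, 50, 120, 230 → max 230
Option 2 regrets: 100, 0, 90, 200, 0 → max 200
Option 3 regrets: 0, 110, 0, 160, 270 → max 270
Option 4 regrets: 250, 20, 110, 220, 220 → max 250
Option 5 regrets: 200, 210, 80, 100, 280 → max 280
Option 6 regrets: 50, 230, 10, 0, 250 → max 250
Smallest max regret = 200 → Option 2.

maximin → Option 2; minimax regret → Option 2 (agree)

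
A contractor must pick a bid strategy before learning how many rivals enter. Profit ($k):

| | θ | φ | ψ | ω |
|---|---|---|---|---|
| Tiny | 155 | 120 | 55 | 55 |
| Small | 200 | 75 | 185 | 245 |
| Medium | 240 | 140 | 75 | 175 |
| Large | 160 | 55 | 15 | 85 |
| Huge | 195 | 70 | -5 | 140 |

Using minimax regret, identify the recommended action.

Column bests: θ=240, φ=140, ψ=185, ω=245.
Tiny regrets: 85, 20, 130, 190 → max 190
Small regrets: 40, 65, 0, 0 → max 65
Medium regrets: 0, 0, 110, 70 → max 110
Large regrets: 80, 85, 170, 160 → max 170
Huge regrets: 45, 70, 190, 105 → max 190
Smallest max regret = 65 → Small.

Small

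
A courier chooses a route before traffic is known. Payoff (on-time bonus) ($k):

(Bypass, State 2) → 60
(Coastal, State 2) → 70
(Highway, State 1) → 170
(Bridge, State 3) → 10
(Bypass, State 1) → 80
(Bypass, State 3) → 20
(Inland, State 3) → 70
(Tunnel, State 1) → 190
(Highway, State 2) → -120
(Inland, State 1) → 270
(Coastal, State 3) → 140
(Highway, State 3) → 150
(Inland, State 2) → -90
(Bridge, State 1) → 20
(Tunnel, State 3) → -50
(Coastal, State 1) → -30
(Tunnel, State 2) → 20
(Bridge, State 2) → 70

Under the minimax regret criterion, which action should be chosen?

Inland

Column bests: State 1=270, State 2=70, State 3=150.
Tunnel regrets: 80, 50, 200 → max 200
Bridge regrets: 250, 0, 140 → max 250
Highway regrets: 100, 190, 0 → max 190
Bypass regrets: 190, 10, 130 → max 190
Coastal regrets: 300, 0, 10 → max 300
Inland regrets: 0, 160, 80 → max 160
Smallest max regret = 160 → Inland.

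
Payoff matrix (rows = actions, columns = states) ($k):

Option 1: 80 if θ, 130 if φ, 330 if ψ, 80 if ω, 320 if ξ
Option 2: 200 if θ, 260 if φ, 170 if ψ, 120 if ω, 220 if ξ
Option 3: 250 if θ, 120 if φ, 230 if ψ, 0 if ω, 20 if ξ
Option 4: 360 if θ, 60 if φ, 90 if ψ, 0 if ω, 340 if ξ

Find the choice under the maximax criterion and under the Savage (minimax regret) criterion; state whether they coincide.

Row maxima: Option 1=330, Option 2=260, Option 3=250, Option 4=360
Best best-case = 360 → Option 4.
Column bests: θ=360, φ=260, ψ=330, ω=120, ξ=340.
Option 1 regrets: 280, 130, 0, 40, 20 → max 280
Option 2 regrets: 160, 0, 160, 0, 120 → max 160
Option 3 regrets: 110, 140, 100, 120, 320 → max 320
Option 4 regrets: 0, 200, 240, 120, 0 → max 240
Smallest max regret = 160 → Option 2.

maximax → Option 4; minimax regret → Option 2 (disagree)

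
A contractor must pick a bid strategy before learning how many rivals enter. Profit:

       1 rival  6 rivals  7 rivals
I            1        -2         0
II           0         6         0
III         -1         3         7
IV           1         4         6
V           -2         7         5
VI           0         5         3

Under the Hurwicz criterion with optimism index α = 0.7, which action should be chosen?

I: 0.7·1 + 0.3·(-2) = 0.1
II: 0.7·6 + 0.3·0 = 4.2
III: 0.7·7 + 0.3·(-1) = 4.6
IV: 0.7·6 + 0.3·1 = 4.5
V: 0.7·7 + 0.3·(-2) = 4.3
VI: 0.7·5 + 0.3·0 = 3.5
Highest Hurwicz score = 4.6 → III.

III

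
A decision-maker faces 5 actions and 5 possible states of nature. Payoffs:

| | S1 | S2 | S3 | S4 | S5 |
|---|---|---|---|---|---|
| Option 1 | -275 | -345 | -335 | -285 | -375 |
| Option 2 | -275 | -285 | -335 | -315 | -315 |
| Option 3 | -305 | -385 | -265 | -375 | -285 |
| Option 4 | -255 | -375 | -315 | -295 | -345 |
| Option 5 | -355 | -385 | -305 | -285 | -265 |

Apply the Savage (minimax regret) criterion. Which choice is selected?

Option 2

Column bests: S1=-255, S2=-285, S3=-265, S4=-285, S5=-265.
Option 1 regrets: 20, 60, 70, 0, 110 → max 110
Option 2 regrets: 20, 0, 70, 30, 50 → max 70
Option 3 regrets: 50, 100, 0, 90, 20 → max 100
Option 4 regrets: 0, 90, 50, 10, 80 → max 90
Option 5 regrets: 100, 100, 40, 0, 0 → max 100
Smallest max regret = 70 → Option 2.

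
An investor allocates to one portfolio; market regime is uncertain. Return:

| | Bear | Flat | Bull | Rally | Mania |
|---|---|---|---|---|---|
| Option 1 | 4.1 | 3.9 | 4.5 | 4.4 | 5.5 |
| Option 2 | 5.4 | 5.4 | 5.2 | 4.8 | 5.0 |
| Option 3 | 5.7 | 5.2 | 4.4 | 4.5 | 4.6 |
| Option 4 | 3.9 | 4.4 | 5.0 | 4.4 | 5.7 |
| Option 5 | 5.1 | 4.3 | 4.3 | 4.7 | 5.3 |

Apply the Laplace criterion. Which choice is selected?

Option 2

Row averages: Option 1=4.48, Option 2=5.16, Option 3=4.88, Option 4=4.68, Option 5=4.74
Highest average = 5.16 → Option 2.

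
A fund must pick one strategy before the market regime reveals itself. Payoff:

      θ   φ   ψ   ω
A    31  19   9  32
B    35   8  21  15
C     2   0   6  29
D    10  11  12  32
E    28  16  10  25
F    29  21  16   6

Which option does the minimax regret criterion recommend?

Column bests: θ=35, φ=21, ψ=21, ω=32.
A regrets: 4, 2, 12, 0 → max 12
B regrets: 0, 13, 0, 17 → max 17
C regrets: 33, 21, 15, 3 → max 33
D regrets: 25, 10, 9, 0 → max 25
E regrets: 7, 5, 11, 7 → max 11
F regrets: 6, 0, 5, 26 → max 26
Smallest max regret = 11 → E.

E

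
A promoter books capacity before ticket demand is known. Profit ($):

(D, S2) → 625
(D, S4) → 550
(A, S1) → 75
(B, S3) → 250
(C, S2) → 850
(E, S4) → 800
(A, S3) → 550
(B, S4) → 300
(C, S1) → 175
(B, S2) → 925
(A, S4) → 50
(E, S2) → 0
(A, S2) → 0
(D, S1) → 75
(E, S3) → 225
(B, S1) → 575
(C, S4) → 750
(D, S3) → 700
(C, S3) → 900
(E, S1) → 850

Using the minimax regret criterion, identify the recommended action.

Column bests: S1=850, S2=925, S3=900, S4=800.
A regrets: 775, 925, 350, 750 → max 925
B regrets: 275, 0, 650, 500 → max 650
C regrets: 675, 75, 0, 50 → max 675
D regrets: 775, 300, 200, 250 → max 775
E regrets: 0, 925, 675, 0 → max 925
Smallest max regret = 650 → B.

B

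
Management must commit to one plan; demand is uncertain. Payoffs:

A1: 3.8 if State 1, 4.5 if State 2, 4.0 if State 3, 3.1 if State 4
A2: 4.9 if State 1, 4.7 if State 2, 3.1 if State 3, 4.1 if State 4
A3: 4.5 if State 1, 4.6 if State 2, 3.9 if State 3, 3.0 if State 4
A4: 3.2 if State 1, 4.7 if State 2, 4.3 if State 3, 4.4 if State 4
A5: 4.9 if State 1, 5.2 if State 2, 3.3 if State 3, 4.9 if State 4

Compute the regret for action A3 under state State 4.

Best payoff under State 4 is 4.9.
Regret = 4.9 − 3.0 = 1.9.

1.9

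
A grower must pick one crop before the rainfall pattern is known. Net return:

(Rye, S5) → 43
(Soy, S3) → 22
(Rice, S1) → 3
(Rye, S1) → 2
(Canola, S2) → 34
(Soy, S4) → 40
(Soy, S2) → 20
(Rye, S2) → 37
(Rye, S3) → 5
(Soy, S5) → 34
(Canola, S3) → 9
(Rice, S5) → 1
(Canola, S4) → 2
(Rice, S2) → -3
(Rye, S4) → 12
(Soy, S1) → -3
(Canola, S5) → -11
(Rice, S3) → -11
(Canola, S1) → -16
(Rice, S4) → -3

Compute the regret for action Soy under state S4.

Best payoff under S4 is 40.
Regret = 40 − 40 = 0.

0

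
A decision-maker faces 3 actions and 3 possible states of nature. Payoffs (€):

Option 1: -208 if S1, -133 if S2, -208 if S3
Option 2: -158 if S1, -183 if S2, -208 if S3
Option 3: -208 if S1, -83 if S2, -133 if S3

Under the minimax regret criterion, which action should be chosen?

Option 3

Column bests: S1=-158, S2=-83, S3=-133.
Option 1 regrets: 50, 50, 75 → max 75
Option 2 regrets: 0, 100, 75 → max 100
Option 3 regrets: 50, 0, 0 → max 50
Smallest max regret = 50 → Option 3.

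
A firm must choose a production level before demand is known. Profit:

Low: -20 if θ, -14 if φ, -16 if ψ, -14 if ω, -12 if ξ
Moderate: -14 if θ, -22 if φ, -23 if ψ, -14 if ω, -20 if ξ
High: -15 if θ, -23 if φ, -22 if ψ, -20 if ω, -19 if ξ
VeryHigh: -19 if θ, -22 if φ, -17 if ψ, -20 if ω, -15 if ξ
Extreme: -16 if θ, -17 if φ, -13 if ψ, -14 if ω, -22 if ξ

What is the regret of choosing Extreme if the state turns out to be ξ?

Best payoff under ξ is -12.
Regret = -12 − (-22) = 10.

10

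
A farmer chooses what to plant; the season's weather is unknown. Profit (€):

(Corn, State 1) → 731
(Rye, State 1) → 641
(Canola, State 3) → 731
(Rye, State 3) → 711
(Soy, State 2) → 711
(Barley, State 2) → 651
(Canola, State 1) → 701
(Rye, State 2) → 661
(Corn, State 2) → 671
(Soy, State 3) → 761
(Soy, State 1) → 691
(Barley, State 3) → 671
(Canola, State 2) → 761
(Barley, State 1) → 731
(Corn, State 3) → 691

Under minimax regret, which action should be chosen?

Column bests: State 1=731, State 2=761, State 3=761.
Soy regrets: 40, 50, 0 → max 50
Rye regrets: 90, 100, 50 → max 100
Canola regrets: 30, 0, 30 → max 30
Barley regrets: 0, 110, 90 → max 110
Corn regrets: 0, 90, 70 → max 90
Smallest max regret = 30 → Canola.

Canola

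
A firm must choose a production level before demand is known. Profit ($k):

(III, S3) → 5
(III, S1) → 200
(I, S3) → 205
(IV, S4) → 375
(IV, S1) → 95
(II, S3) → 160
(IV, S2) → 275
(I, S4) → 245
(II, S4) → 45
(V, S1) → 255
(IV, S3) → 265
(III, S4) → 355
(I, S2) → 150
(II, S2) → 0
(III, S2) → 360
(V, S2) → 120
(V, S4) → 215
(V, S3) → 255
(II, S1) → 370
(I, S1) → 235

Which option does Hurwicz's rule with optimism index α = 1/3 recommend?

I: 1/3·245 + 2/3·150 = 545/3
II: 1/3·370 + 2/3·0 = 370/3
III: 1/3·360 + 2/3·5 = 370/3
IV: 1/3·375 + 2/3·95 = 565/3
V: 1/3·255 + 2/3·120 = 165
Highest Hurwicz score = 565/3 → IV.

IV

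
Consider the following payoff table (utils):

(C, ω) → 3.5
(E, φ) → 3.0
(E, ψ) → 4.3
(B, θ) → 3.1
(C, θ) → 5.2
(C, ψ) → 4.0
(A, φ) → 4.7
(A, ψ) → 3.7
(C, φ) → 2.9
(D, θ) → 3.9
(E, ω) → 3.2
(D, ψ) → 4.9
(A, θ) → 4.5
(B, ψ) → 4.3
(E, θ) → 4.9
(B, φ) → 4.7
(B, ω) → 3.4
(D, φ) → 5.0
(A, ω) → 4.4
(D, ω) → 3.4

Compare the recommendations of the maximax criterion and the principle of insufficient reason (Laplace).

Row maxima: A=4.7, B=4.7, C=5.2, D=5.0, E=4.9
Best best-case = 5.2 → C.
Row averages: A=4.325, B=3.875, C=3.9, D=4.3, E=3.85
Highest average = 4.325 → A.

maximax → C; laplace → A (disagree)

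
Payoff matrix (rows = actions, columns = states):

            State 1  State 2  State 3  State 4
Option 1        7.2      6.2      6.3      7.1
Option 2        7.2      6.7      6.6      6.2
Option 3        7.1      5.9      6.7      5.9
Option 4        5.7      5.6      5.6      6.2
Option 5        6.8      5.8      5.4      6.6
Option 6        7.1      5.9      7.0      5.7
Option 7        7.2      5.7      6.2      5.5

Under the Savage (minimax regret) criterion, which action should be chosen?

Option 1

Column bests: State 1=7.2, State 2=6.7, State 3=7.0, State 4=7.1.
Option 1 regrets: 0.0, 0.5, 0.7, 0.0 → max 0.7
Option 2 regrets: 0.0, 0.0, 0.4, 0.9 → max 0.9
Option 3 regrets: 0.1, 0.8, 0.3, 1.2 → max 1.2
Option 4 regrets: 1.5, 1.1, 1.4, 0.9 → max 1.5
Option 5 regrets: 0.4, 0.9, 1.6, 0.5 → max 1.6
Option 6 regrets: 0.1, 0.8, 0.0, 1.4 → max 1.4
Option 7 regrets: 0.0, 1.0, 0.8, 1.6 → max 1.6
Smallest max regret = 0.7 → Option 1.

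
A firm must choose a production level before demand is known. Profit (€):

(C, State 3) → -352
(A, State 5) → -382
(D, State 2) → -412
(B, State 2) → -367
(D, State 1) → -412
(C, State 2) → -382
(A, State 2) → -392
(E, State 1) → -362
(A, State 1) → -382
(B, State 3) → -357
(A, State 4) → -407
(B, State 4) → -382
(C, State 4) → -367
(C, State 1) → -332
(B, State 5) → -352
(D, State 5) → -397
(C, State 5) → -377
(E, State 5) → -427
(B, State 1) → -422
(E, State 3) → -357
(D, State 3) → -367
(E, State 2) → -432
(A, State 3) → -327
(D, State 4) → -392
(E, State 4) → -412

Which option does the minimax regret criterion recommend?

C

Column bests: State 1=-332, State 2=-367, State 3=-327, State 4=-367, State 5=-352.
A regrets: 50, 25, 0, 40, 30 → max 50
B regrets: 90, 0, 30, 15, 0 → max 90
C regrets: 0, 15, 25, 0, 25 → max 25
D regrets: 80, 45, 40, 25, 45 → max 80
E regrets: 30, 65, 30, 45, 75 → max 75
Smallest max regret = 25 → C.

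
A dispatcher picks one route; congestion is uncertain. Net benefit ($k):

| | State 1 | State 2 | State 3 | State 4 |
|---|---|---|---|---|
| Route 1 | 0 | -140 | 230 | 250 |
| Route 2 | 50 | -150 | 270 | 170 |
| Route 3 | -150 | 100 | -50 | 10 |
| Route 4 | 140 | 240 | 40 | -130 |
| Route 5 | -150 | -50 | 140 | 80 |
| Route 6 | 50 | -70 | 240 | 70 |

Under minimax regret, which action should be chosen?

Route 5

Column bests: State 1=140, State 2=240, State 3=270, State 4=250.
Route 1 regrets: 140, 380, 40, 0 → max 380
Route 2 regrets: 90, 390, 0, 80 → max 390
Route 3 regrets: 290, 140, 320, 240 → max 320
Route 4 regrets: 0, 0, 230, 380 → max 380
Route 5 regrets: 290, 290, 130, 170 → max 290
Route 6 regrets: 90, 310, 30, 180 → max 310
Smallest max regret = 290 → Route 5.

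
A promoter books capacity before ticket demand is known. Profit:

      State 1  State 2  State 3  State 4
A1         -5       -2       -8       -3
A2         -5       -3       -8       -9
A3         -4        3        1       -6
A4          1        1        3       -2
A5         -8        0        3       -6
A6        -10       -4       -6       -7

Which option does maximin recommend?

A4

Row minima: A1=-8, A2=-9, A3=-6, A4=-2, A5=-8, A6=-10
Best worst-case = -2 → A4.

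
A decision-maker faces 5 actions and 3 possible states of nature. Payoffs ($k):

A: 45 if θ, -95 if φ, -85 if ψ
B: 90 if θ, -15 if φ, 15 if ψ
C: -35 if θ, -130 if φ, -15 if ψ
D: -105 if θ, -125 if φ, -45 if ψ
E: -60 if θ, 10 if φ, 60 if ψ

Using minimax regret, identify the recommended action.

B

Column bests: θ=90, φ=10, ψ=60.
A regrets: 45, 105, 145 → max 145
B regrets: 0, 25, 45 → max 45
C regrets: 125, 140, 75 → max 140
D regrets: 195, 135, 105 → max 195
E regrets: 150, 0, 0 → max 150
Smallest max regret = 45 → B.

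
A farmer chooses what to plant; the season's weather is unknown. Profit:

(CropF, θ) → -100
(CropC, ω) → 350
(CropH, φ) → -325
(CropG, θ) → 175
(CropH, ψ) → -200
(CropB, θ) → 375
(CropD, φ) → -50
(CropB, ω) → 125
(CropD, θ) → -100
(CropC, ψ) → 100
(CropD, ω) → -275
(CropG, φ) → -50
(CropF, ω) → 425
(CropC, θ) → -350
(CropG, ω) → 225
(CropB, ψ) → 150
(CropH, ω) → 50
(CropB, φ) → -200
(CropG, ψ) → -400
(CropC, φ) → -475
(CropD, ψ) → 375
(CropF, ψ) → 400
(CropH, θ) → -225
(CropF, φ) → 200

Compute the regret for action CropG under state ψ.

Best payoff under ψ is 400.
Regret = 400 − (-400) = 800.

800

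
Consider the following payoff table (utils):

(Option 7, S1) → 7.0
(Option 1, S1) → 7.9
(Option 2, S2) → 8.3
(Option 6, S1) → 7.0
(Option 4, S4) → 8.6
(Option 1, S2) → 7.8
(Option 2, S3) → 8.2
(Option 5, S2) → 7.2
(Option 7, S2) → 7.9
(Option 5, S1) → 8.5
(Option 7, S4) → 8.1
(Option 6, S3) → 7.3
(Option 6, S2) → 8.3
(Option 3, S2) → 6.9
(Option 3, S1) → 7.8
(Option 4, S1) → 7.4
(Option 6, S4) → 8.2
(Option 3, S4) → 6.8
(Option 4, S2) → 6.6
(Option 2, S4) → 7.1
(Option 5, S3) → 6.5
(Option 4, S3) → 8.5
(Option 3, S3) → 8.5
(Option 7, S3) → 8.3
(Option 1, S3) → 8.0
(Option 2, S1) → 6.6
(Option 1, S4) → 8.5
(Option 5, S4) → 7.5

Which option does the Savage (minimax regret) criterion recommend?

Column bests: S1=8.5, S2=8.3, S3=8.5, S4=8.6.
Option 1 regrets: 0.6, 0.5, 0.5, 0.1 → max 0.6
Option 2 regrets: 1.9, 0.0, 0.3, 1.5 → max 1.9
Option 3 regrets: 0.7, 1.4, 0.0, 1.8 → max 1.8
Option 4 regrets: 1.1, 1.7, 0.0, 0.0 → max 1.7
Option 5 regrets: 0.0, 1.1, 2.0, 1.1 → max 2.0
Option 6 regrets: 1.5, 0.0, 1.2, 0.4 → max 1.5
Option 7 regrets: 1.5, 0.4, 0.2, 0.5 → max 1.5
Smallest max regret = 0.6 → Option 1.

Option 1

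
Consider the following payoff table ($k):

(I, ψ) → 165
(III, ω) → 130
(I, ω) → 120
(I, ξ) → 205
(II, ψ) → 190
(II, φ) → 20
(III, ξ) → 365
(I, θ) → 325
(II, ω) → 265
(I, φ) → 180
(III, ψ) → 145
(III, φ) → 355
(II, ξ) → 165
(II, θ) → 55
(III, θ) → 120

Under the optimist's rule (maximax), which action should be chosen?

III

Row maxima: I=325, II=265, III=365
Best best-case = 365 → III.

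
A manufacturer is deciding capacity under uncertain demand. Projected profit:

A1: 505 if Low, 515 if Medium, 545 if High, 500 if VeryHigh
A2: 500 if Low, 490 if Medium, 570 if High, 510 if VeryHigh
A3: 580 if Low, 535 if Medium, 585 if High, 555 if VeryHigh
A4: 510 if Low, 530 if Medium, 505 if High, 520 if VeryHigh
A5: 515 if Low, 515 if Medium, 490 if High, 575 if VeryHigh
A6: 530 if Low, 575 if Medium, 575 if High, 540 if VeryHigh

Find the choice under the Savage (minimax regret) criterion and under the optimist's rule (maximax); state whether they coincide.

Column bests: Low=580, Medium=575, High=585, VeryHigh=575.
A1 regrets: 75, 60, 40, 75 → max 75
A2 regrets: 80, 85, 15, 65 → max 85
A3 regrets: 0, 40, 0, 20 → max 40
A4 regrets: 70, 45, 80, 55 → max 80
A5 regrets: 65, 60, 95, 0 → max 95
A6 regrets: 50, 0, 10, 35 → max 50
Smallest max regret = 40 → A3.
Row maxima: A1=545, A2=570, A3=585, A4=530, A5=575, A6=575
Best best-case = 585 → A3.

minimax regret → A3; maximax → A3 (agree)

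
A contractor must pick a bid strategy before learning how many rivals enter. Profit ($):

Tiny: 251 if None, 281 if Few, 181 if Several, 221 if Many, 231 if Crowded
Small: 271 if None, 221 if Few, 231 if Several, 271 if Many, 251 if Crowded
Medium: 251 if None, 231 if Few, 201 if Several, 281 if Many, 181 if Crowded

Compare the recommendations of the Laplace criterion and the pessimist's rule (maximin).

laplace → Small; maximin → Small (agree)

Row averages: Tiny=233, Small=249, Medium=229
Highest average = 249 → Small.
Row minima: Tiny=181, Small=221, Medium=181
Best worst-case = 221 → Small.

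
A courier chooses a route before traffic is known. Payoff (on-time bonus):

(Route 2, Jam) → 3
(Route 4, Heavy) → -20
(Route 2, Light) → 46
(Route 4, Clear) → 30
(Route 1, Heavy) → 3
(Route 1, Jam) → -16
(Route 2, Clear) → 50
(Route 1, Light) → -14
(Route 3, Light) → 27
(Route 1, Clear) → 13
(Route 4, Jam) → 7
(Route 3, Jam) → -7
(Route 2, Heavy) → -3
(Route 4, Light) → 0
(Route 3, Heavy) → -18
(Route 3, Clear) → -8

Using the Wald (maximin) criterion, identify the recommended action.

Row minima: Route 1=-16, Route 2=-3, Route 3=-18, Route 4=-20
Best worst-case = -3 → Route 2.

Route 2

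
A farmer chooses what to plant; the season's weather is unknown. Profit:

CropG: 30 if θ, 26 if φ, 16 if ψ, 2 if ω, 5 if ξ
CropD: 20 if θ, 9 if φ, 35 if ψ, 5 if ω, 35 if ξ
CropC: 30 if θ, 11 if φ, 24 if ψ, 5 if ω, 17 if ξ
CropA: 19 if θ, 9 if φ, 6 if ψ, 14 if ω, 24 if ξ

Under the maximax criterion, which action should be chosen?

CropD

Row maxima: CropG=30, CropD=35, CropC=30, CropA=24
Best best-case = 35 → CropD.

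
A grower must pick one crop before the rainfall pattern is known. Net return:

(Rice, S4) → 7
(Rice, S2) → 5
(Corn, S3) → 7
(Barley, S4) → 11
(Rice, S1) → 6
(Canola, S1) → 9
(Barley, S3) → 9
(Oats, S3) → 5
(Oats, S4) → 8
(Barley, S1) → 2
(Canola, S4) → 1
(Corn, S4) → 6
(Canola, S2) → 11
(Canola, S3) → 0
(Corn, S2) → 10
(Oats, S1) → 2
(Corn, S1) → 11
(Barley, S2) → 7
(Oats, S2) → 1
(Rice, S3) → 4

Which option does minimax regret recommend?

Corn

Column bests: S1=11, S2=11, S3=9, S4=11.
Oats regrets: 9, 10, 4, 3 → max 10
Corn regrets: 0, 1, 2, 5 → max 5
Barley regrets: 9, 4, 0, 0 → max 9
Rice regrets: 5, 6, 5, 4 → max 6
Canola regrets: 2, 0, 9, 10 → max 10
Smallest max regret = 5 → Corn.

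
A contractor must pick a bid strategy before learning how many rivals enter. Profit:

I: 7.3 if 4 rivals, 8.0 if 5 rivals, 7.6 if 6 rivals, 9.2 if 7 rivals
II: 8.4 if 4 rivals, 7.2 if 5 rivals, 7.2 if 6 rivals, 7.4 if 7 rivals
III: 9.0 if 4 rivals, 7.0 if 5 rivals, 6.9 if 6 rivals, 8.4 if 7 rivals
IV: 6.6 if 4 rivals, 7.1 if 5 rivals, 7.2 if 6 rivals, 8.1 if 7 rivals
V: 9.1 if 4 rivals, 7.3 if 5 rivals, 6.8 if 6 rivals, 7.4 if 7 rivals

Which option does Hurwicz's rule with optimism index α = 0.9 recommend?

I

I: 0.9·9.2 + 0.1·7.3 = 9.01
II: 0.9·8.4 + 0.1·7.2 = 8.28
III: 0.9·9.0 + 0.1·6.9 = 8.79
IV: 0.9·8.1 + 0.1·6.6 = 7.95
V: 0.9·9.1 + 0.1·6.8 = 8.87
Highest Hurwicz score = 9.01 → I.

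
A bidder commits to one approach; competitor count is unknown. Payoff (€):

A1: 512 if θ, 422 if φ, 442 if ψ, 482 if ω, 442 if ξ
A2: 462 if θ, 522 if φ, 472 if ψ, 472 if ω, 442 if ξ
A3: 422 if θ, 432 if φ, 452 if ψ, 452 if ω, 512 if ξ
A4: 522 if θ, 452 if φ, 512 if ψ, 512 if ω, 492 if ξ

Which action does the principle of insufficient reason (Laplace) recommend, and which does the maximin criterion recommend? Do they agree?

laplace → A4; maximin → A4 (agree)

Row averages: A1=460, A2=474, A3=454, A4=498
Highest average = 498 → A4.
Row minima: A1=422, A2=442, A3=422, A4=452
Best worst-case = 452 → A4.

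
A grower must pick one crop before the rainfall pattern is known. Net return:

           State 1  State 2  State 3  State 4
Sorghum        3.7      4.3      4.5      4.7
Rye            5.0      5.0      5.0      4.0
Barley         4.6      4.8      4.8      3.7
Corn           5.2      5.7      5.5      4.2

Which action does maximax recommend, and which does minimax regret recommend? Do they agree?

maximax → Corn; minimax regret → Corn (agree)

Row maxima: Sorghum=4.7, Rye=5.0, Barley=4.8, Corn=5.7
Best best-case = 5.7 → Corn.
Column bests: State 1=5.2, State 2=5.7, State 3=5.5, State 4=4.7.
Sorghum regrets: 1.5, 1.4, 1.0, 0.0 → max 1.5
Rye regrets: 0.2, 0.7, 0.5, 0.7 → max 0.7
Barley regrets: 0.6, 0.9, 0.7, 1.0 → max 1.0
Corn regrets: 0.0, 0.0, 0.0, 0.5 → max 0.5
Smallest max regret = 0.5 → Corn.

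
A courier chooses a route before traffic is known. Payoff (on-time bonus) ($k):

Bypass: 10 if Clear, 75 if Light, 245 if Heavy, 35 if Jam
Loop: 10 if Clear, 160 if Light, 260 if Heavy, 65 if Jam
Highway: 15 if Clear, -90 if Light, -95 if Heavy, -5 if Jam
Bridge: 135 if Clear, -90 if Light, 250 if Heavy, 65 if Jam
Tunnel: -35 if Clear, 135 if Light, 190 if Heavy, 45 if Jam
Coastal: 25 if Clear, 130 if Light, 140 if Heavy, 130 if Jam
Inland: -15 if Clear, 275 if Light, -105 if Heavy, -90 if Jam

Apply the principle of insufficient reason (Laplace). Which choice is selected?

Row averages: Bypass=91.25, Loop=123.75, Highway=-43.75, Bridge=90, Tunnel=83.75, Coastal=106.25, Inland=16.25
Highest average = 123.75 → Loop.

Loop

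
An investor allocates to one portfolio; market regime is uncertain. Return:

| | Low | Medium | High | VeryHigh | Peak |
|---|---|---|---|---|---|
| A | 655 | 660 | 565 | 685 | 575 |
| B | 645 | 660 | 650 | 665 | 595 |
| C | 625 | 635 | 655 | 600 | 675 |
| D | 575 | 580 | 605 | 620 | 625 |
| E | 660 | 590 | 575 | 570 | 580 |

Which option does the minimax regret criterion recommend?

Column bests: Low=660, Medium=660, High=655, VeryHigh=685, Peak=675.
A regrets: 5, 0, 90, 0, 100 → max 100
B regrets: 15, 0, 5, 20, 80 → max 80
C regrets: 35, 25, 0, 85, 0 → max 85
D regrets: 85, 80, 50, 65, 50 → max 85
E regrets: 0, 70, 80, 115, 95 → max 115
Smallest max regret = 80 → B.

B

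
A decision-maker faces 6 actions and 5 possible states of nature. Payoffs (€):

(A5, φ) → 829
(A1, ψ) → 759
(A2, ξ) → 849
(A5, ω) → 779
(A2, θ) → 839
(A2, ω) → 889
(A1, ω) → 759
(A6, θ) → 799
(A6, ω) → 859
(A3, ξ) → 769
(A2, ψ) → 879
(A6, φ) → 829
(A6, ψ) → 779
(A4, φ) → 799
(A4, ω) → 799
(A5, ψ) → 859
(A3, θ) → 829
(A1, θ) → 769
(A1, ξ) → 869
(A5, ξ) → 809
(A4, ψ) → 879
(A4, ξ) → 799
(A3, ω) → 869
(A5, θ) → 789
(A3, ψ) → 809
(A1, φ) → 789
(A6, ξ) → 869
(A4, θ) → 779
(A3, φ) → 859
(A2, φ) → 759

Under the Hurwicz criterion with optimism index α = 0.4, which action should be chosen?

A4

A1: 0.4·869 + 0.6·759 = 803
A2: 0.4·889 + 0.6·759 = 811
A3: 0.4·869 + 0.6·769 = 809
A4: 0.4·879 + 0.6·779 = 819
A5: 0.4·859 + 0.6·779 = 811
A6: 0.4·869 + 0.6·779 = 815
Highest Hurwicz score = 819 → A4.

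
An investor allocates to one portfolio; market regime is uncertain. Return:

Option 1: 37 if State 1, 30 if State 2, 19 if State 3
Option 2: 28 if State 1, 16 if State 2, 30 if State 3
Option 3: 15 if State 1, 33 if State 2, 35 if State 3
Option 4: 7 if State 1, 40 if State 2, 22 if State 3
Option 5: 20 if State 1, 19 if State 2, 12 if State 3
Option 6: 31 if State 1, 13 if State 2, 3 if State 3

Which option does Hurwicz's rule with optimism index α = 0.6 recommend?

Option 1

Option 1: 0.6·37 + 0.4·19 = 29.8
Option 2: 0.6·30 + 0.4·16 = 24.4
Option 3: 0.6·35 + 0.4·15 = 27
Option 4: 0.6·40 + 0.4·7 = 26.8
Option 5: 0.6·20 + 0.4·12 = 16.8
Option 6: 0.6·31 + 0.4·3 = 19.8
Highest Hurwicz score = 29.8 → Option 1.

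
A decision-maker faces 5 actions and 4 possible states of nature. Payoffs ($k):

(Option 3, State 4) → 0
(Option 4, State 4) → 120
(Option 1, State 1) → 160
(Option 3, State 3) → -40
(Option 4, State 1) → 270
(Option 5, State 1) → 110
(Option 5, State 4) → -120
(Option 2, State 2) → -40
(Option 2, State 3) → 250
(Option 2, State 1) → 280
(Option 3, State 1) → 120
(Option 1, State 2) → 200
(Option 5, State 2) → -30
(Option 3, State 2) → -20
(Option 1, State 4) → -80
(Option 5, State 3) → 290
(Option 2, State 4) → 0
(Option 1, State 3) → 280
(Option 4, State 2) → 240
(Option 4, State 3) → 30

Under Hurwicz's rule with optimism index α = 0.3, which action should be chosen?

Option 1: 0.3·280 + 0.7·(-80) = 28
Option 2: 0.3·280 + 0.7·(-40) = 56
Option 3: 0.3·120 + 0.7·(-40) = 8
Option 4: 0.3·270 + 0.7·30 = 102
Option 5: 0.3·290 + 0.7·(-120) = 3
Highest Hurwicz score = 102 → Option 4.

Option 4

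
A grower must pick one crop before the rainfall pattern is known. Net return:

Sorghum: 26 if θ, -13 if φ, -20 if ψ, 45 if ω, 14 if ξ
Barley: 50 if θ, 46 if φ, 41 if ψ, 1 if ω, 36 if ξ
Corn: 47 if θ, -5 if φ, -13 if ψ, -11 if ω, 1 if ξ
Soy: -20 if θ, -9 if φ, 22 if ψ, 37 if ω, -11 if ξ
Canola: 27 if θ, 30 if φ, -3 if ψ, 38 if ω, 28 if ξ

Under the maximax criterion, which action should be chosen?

Barley

Row maxima: Sorghum=45, Barley=50, Corn=47, Soy=37, Canola=38
Best best-case = 50 → Barley.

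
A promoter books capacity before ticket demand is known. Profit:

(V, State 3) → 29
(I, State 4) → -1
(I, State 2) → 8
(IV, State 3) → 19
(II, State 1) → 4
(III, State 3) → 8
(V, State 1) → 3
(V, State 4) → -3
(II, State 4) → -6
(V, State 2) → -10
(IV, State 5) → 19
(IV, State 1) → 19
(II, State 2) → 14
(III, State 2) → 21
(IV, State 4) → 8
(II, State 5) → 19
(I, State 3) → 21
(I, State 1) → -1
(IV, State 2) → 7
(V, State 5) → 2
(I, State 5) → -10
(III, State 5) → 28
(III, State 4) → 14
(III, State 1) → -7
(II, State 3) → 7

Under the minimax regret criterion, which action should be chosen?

IV

Column bests: State 1=19, State 2=21, State 3=29, State 4=14, State 5=28.
I regrets: 20, 13, 8, 15, 38 → max 38
II regrets: 15, 7, 22, 20, 9 → max 22
III regrets: 26, 0, 21, 0, 0 → max 26
IV regrets: 0, 14, 10, 6, 9 → max 14
V regrets: 16, 31, 0, 17, 26 → max 31
Smallest max regret = 14 → IV.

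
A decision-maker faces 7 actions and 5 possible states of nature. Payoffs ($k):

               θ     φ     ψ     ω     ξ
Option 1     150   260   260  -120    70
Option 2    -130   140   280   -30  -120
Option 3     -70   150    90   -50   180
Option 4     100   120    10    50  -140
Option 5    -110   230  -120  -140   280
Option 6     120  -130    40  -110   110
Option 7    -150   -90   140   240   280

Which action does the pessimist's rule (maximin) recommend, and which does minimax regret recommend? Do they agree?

maximin → Option 3; minimax regret → Option 3 (agree)

Row minima: Option 1=-120, Option 2=-130, Option 3=-70, Option 4=-140, Option 5=-140, Option 6=-130, Option 7=-150
Best worst-case = -70 → Option 3.
Column bests: θ=150, φ=260, ψ=280, ω=240, ξ=280.
Option 1 regrets: 0, 0, 20, 360, 210 → max 360
Option 2 regrets: 280, 120, 0, 270, 400 → max 400
Option 3 regrets: 220, 110, 190, 290, 100 → max 290
Option 4 regrets: 50, 140, 270, 190, 420 → max 420
Option 5 regrets: 260, 30, 400, 380, 0 → max 400
Option 6 regrets: 30, 390, 240, 350, 170 → max 390
Option 7 regrets: 300, 350, 140, 0, 0 → max 350
Smallest max regret = 290 → Option 3.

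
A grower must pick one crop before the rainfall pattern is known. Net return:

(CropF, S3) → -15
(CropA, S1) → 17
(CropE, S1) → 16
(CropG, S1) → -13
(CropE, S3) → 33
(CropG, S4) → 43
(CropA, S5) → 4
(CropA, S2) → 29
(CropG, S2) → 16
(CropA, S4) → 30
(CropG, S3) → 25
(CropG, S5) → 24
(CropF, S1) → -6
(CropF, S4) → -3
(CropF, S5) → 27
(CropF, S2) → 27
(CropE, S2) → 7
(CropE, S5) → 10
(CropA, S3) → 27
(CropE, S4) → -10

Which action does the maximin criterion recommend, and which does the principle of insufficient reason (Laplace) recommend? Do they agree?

Row minima: CropE=-10, CropA=4, CropG=-13, CropF=-15
Best worst-case = 4 → CropA.
Row averages: CropE=11.2, CropA=21.4, CropG=19, CropF=6
Highest average = 21.4 → CropA.

maximin → CropA; laplace → CropA (agree)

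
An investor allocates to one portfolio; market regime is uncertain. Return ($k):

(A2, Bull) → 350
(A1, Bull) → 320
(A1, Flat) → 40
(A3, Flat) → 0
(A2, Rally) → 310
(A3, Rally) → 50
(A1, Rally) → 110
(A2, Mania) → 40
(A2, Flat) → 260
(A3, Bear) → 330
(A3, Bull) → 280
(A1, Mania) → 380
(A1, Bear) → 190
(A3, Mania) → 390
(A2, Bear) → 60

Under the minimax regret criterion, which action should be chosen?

A1

Column bests: Bear=330, Flat=260, Bull=350, Rally=310, Mania=390.
A1 regrets: 140, 220, 30, 200, 10 → max 220
A2 regrets: 270, 0, 0, 0, 350 → max 350
A3 regrets: 0, 260, 70, 260, 0 → max 260
Smallest max regret = 220 → A1.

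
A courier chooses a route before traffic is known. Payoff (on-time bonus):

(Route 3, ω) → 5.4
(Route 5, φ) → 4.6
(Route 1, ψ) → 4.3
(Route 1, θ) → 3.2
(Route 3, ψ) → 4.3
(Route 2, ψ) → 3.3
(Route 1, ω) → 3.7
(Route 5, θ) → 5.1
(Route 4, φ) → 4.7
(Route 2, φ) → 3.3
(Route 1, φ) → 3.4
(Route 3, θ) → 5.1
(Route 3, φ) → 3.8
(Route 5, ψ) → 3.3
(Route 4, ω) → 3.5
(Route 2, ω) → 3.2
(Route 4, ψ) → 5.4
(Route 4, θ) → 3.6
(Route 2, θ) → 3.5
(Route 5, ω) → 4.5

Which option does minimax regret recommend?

Column bests: θ=5.1, φ=4.7, ψ=5.4, ω=5.4.
Route 1 regrets: 1.9, 1.3, 1.1, 1.7 → max 1.9
Route 2 regrets: 1.6, 1.4, 2.1, 2.2 → max 2.2
Route 3 regrets: 0.0, 0.9, 1.1, 0.0 → max 1.1
Route 4 regrets: 1.5, 0.0, 0.0, 1.9 → max 1.9
Route 5 regrets: 0.0, 0.1, 2.1, 0.9 → max 2.1
Smallest max regret = 1.1 → Route 3.

Route 3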